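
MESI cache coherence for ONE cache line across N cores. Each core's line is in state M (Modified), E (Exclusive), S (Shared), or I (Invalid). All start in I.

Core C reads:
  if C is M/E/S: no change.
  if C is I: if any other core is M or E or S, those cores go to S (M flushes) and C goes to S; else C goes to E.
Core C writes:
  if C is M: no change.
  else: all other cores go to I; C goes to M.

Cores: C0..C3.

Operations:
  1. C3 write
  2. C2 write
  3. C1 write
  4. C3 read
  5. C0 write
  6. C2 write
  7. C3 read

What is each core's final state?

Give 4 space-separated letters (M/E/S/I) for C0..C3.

Op 1: C3 write [C3 write: invalidate none -> C3=M] -> [I,I,I,M]
Op 2: C2 write [C2 write: invalidate ['C3=M'] -> C2=M] -> [I,I,M,I]
Op 3: C1 write [C1 write: invalidate ['C2=M'] -> C1=M] -> [I,M,I,I]
Op 4: C3 read [C3 read from I: others=['C1=M'] -> C3=S, others downsized to S] -> [I,S,I,S]
Op 5: C0 write [C0 write: invalidate ['C1=S', 'C3=S'] -> C0=M] -> [M,I,I,I]
Op 6: C2 write [C2 write: invalidate ['C0=M'] -> C2=M] -> [I,I,M,I]
Op 7: C3 read [C3 read from I: others=['C2=M'] -> C3=S, others downsized to S] -> [I,I,S,S]

Answer: I I S S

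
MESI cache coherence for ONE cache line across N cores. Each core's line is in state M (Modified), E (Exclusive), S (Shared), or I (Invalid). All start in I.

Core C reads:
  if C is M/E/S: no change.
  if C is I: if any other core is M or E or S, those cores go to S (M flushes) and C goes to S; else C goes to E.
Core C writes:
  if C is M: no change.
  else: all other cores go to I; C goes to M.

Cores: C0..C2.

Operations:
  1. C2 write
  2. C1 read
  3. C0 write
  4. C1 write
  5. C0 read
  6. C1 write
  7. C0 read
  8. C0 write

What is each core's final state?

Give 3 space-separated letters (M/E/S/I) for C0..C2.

Answer: M I I

Derivation:
Op 1: C2 write [C2 write: invalidate none -> C2=M] -> [I,I,M]
Op 2: C1 read [C1 read from I: others=['C2=M'] -> C1=S, others downsized to S] -> [I,S,S]
Op 3: C0 write [C0 write: invalidate ['C1=S', 'C2=S'] -> C0=M] -> [M,I,I]
Op 4: C1 write [C1 write: invalidate ['C0=M'] -> C1=M] -> [I,M,I]
Op 5: C0 read [C0 read from I: others=['C1=M'] -> C0=S, others downsized to S] -> [S,S,I]
Op 6: C1 write [C1 write: invalidate ['C0=S'] -> C1=M] -> [I,M,I]
Op 7: C0 read [C0 read from I: others=['C1=M'] -> C0=S, others downsized to S] -> [S,S,I]
Op 8: C0 write [C0 write: invalidate ['C1=S'] -> C0=M] -> [M,I,I]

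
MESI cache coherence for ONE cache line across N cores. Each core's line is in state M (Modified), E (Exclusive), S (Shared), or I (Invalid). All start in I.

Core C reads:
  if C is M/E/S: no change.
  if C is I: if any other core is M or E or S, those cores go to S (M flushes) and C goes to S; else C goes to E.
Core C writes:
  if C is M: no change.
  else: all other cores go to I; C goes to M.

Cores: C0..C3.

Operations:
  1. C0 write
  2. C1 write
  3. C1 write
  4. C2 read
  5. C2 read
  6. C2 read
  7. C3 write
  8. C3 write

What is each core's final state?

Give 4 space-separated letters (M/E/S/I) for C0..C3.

Answer: I I I M

Derivation:
Op 1: C0 write [C0 write: invalidate none -> C0=M] -> [M,I,I,I]
Op 2: C1 write [C1 write: invalidate ['C0=M'] -> C1=M] -> [I,M,I,I]
Op 3: C1 write [C1 write: already M (modified), no change] -> [I,M,I,I]
Op 4: C2 read [C2 read from I: others=['C1=M'] -> C2=S, others downsized to S] -> [I,S,S,I]
Op 5: C2 read [C2 read: already in S, no change] -> [I,S,S,I]
Op 6: C2 read [C2 read: already in S, no change] -> [I,S,S,I]
Op 7: C3 write [C3 write: invalidate ['C1=S', 'C2=S'] -> C3=M] -> [I,I,I,M]
Op 8: C3 write [C3 write: already M (modified), no change] -> [I,I,I,M]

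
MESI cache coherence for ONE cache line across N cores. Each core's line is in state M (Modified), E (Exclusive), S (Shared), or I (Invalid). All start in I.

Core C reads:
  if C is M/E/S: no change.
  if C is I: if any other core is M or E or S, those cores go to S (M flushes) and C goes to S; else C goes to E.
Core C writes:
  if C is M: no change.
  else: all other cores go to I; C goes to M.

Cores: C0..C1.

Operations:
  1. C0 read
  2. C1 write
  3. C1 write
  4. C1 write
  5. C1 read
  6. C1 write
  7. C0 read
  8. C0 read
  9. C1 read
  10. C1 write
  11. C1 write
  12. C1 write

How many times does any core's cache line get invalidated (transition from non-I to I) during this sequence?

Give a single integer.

Op 1: C0 read [C0 read from I: no other sharers -> C0=E (exclusive)] -> [E,I] (invalidations this op: 0; running total: 0)
Op 2: C1 write [C1 write: invalidate ['C0=E'] -> C1=M] -> [I,M] (invalidations this op: 1; running total: 1)
Op 3: C1 write [C1 write: already M (modified), no change] -> [I,M] (invalidations this op: 0; running total: 1)
Op 4: C1 write [C1 write: already M (modified), no change] -> [I,M] (invalidations this op: 0; running total: 1)
Op 5: C1 read [C1 read: already in M, no change] -> [I,M] (invalidations this op: 0; running total: 1)
Op 6: C1 write [C1 write: already M (modified), no change] -> [I,M] (invalidations this op: 0; running total: 1)
Op 7: C0 read [C0 read from I: others=['C1=M'] -> C0=S, others downsized to S] -> [S,S] (invalidations this op: 0; running total: 1)
Op 8: C0 read [C0 read: already in S, no change] -> [S,S] (invalidations this op: 0; running total: 1)
Op 9: C1 read [C1 read: already in S, no change] -> [S,S] (invalidations this op: 0; running total: 1)
Op 10: C1 write [C1 write: invalidate ['C0=S'] -> C1=M] -> [I,M] (invalidations this op: 1; running total: 2)
Op 11: C1 write [C1 write: already M (modified), no change] -> [I,M] (invalidations this op: 0; running total: 2)
Op 12: C1 write [C1 write: already M (modified), no change] -> [I,M] (invalidations this op: 0; running total: 2)

Answer: 2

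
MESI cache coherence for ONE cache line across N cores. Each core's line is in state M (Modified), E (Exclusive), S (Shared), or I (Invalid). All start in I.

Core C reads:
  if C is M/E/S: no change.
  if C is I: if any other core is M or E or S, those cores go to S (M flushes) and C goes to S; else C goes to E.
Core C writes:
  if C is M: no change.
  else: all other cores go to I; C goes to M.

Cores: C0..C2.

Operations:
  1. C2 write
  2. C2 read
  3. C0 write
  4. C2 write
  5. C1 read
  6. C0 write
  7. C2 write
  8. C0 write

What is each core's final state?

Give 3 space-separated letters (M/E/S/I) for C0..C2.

Answer: M I I

Derivation:
Op 1: C2 write [C2 write: invalidate none -> C2=M] -> [I,I,M]
Op 2: C2 read [C2 read: already in M, no change] -> [I,I,M]
Op 3: C0 write [C0 write: invalidate ['C2=M'] -> C0=M] -> [M,I,I]
Op 4: C2 write [C2 write: invalidate ['C0=M'] -> C2=M] -> [I,I,M]
Op 5: C1 read [C1 read from I: others=['C2=M'] -> C1=S, others downsized to S] -> [I,S,S]
Op 6: C0 write [C0 write: invalidate ['C1=S', 'C2=S'] -> C0=M] -> [M,I,I]
Op 7: C2 write [C2 write: invalidate ['C0=M'] -> C2=M] -> [I,I,M]
Op 8: C0 write [C0 write: invalidate ['C2=M'] -> C0=M] -> [M,I,I]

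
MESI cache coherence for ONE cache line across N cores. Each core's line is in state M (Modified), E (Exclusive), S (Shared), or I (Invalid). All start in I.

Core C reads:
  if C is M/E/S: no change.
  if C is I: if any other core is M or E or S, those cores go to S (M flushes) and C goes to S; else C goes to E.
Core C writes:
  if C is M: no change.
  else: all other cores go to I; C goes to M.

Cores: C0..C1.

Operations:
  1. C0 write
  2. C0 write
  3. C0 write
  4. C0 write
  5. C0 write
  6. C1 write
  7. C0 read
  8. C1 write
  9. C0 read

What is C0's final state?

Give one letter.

Op 1: C0 write [C0 write: invalidate none -> C0=M] -> [M,I]
Op 2: C0 write [C0 write: already M (modified), no change] -> [M,I]
Op 3: C0 write [C0 write: already M (modified), no change] -> [M,I]
Op 4: C0 write [C0 write: already M (modified), no change] -> [M,I]
Op 5: C0 write [C0 write: already M (modified), no change] -> [M,I]
Op 6: C1 write [C1 write: invalidate ['C0=M'] -> C1=M] -> [I,M]
Op 7: C0 read [C0 read from I: others=['C1=M'] -> C0=S, others downsized to S] -> [S,S]
Op 8: C1 write [C1 write: invalidate ['C0=S'] -> C1=M] -> [I,M]
Op 9: C0 read [C0 read from I: others=['C1=M'] -> C0=S, others downsized to S] -> [S,S]

Answer: S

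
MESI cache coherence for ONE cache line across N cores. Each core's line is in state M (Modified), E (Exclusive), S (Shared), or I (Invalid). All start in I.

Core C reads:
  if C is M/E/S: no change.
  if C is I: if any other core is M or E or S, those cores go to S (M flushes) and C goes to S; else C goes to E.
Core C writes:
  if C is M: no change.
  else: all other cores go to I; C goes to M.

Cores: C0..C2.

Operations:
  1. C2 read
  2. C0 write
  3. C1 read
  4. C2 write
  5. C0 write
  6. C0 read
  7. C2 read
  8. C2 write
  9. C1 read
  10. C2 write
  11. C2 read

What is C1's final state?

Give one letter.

Answer: I

Derivation:
Op 1: C2 read [C2 read from I: no other sharers -> C2=E (exclusive)] -> [I,I,E]
Op 2: C0 write [C0 write: invalidate ['C2=E'] -> C0=M] -> [M,I,I]
Op 3: C1 read [C1 read from I: others=['C0=M'] -> C1=S, others downsized to S] -> [S,S,I]
Op 4: C2 write [C2 write: invalidate ['C0=S', 'C1=S'] -> C2=M] -> [I,I,M]
Op 5: C0 write [C0 write: invalidate ['C2=M'] -> C0=M] -> [M,I,I]
Op 6: C0 read [C0 read: already in M, no change] -> [M,I,I]
Op 7: C2 read [C2 read from I: others=['C0=M'] -> C2=S, others downsized to S] -> [S,I,S]
Op 8: C2 write [C2 write: invalidate ['C0=S'] -> C2=M] -> [I,I,M]
Op 9: C1 read [C1 read from I: others=['C2=M'] -> C1=S, others downsized to S] -> [I,S,S]
Op 10: C2 write [C2 write: invalidate ['C1=S'] -> C2=M] -> [I,I,M]
Op 11: C2 read [C2 read: already in M, no change] -> [I,I,M]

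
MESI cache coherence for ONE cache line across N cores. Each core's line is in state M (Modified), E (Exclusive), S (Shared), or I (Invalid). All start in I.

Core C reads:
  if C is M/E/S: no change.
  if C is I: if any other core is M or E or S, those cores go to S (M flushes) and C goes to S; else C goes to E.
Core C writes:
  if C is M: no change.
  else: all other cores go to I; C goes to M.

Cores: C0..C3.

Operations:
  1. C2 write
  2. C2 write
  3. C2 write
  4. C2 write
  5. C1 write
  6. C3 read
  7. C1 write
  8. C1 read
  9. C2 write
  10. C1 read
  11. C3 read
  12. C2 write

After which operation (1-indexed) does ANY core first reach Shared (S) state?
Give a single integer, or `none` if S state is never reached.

Answer: 6

Derivation:
Op 1: C2 write [C2 write: invalidate none -> C2=M] -> [I,I,M,I]
Op 2: C2 write [C2 write: already M (modified), no change] -> [I,I,M,I]
Op 3: C2 write [C2 write: already M (modified), no change] -> [I,I,M,I]
Op 4: C2 write [C2 write: already M (modified), no change] -> [I,I,M,I]
Op 5: C1 write [C1 write: invalidate ['C2=M'] -> C1=M] -> [I,M,I,I]
Op 6: C3 read [C3 read from I: others=['C1=M'] -> C3=S, others downsized to S] -> [I,S,I,S]
  -> First S state at op 6; remaining ops need not be traced.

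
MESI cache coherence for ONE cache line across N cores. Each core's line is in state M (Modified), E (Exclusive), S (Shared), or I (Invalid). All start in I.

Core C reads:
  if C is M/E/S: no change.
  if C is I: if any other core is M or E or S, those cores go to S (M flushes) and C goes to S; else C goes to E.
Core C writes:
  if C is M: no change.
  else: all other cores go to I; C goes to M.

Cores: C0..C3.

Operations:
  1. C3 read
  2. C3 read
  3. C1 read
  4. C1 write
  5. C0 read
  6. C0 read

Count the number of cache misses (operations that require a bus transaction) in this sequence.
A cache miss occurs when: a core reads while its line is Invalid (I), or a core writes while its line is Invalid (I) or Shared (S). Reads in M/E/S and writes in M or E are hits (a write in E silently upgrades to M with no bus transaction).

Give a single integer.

Answer: 4

Derivation:
Op 1: C3 read [C3 read from I: no other sharers -> C3=E (exclusive)] -> [I,I,I,E] [MISS #1: read from I]
Op 2: C3 read [C3 read: already in E, no change] -> [I,I,I,E] [hit: read from E]
Op 3: C1 read [C1 read from I: others=['C3=E'] -> C1=S, others downsized to S] -> [I,S,I,S] [MISS #2: read from I]
Op 4: C1 write [C1 write: invalidate ['C3=S'] -> C1=M] -> [I,M,I,I] [MISS #3: write from S]
Op 5: C0 read [C0 read from I: others=['C1=M'] -> C0=S, others downsized to S] -> [S,S,I,I] [MISS #4: read from I]
Op 6: C0 read [C0 read: already in S, no change] -> [S,S,I,I] [hit: read from S]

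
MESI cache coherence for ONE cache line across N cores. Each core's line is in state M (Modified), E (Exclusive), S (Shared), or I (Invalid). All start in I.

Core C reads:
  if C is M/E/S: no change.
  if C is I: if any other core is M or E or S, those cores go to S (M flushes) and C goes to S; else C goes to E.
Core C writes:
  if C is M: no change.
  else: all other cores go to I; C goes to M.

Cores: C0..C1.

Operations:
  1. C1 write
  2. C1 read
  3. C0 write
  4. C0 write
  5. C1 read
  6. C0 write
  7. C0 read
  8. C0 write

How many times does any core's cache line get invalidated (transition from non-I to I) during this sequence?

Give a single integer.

Answer: 2

Derivation:
Op 1: C1 write [C1 write: invalidate none -> C1=M] -> [I,M] (invalidations this op: 0; running total: 0)
Op 2: C1 read [C1 read: already in M, no change] -> [I,M] (invalidations this op: 0; running total: 0)
Op 3: C0 write [C0 write: invalidate ['C1=M'] -> C0=M] -> [M,I] (invalidations this op: 1; running total: 1)
Op 4: C0 write [C0 write: already M (modified), no change] -> [M,I] (invalidations this op: 0; running total: 1)
Op 5: C1 read [C1 read from I: others=['C0=M'] -> C1=S, others downsized to S] -> [S,S] (invalidations this op: 0; running total: 1)
Op 6: C0 write [C0 write: invalidate ['C1=S'] -> C0=M] -> [M,I] (invalidations this op: 1; running total: 2)
Op 7: C0 read [C0 read: already in M, no change] -> [M,I] (invalidations this op: 0; running total: 2)
Op 8: C0 write [C0 write: already M (modified), no change] -> [M,I] (invalidations this op: 0; running total: 2)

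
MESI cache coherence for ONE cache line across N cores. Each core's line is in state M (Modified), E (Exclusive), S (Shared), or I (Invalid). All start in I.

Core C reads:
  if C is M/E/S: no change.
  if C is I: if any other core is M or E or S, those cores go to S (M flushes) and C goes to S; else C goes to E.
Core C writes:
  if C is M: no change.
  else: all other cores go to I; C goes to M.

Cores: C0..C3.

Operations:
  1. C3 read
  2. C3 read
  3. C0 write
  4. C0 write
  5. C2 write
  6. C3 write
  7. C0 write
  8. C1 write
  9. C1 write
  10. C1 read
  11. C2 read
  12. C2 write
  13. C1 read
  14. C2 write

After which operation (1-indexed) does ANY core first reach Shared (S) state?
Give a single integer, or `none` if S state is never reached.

Answer: 11

Derivation:
Op 1: C3 read [C3 read from I: no other sharers -> C3=E (exclusive)] -> [I,I,I,E]
Op 2: C3 read [C3 read: already in E, no change] -> [I,I,I,E]
Op 3: C0 write [C0 write: invalidate ['C3=E'] -> C0=M] -> [M,I,I,I]
Op 4: C0 write [C0 write: already M (modified), no change] -> [M,I,I,I]
Op 5: C2 write [C2 write: invalidate ['C0=M'] -> C2=M] -> [I,I,M,I]
Op 6: C3 write [C3 write: invalidate ['C2=M'] -> C3=M] -> [I,I,I,M]
Op 7: C0 write [C0 write: invalidate ['C3=M'] -> C0=M] -> [M,I,I,I]
Op 8: C1 write [C1 write: invalidate ['C0=M'] -> C1=M] -> [I,M,I,I]
Op 9: C1 write [C1 write: already M (modified), no change] -> [I,M,I,I]
Op 10: C1 read [C1 read: already in M, no change] -> [I,M,I,I]
Op 11: C2 read [C2 read from I: others=['C1=M'] -> C2=S, others downsized to S] -> [I,S,S,I]
  -> First S state at op 11; remaining ops need not be traced.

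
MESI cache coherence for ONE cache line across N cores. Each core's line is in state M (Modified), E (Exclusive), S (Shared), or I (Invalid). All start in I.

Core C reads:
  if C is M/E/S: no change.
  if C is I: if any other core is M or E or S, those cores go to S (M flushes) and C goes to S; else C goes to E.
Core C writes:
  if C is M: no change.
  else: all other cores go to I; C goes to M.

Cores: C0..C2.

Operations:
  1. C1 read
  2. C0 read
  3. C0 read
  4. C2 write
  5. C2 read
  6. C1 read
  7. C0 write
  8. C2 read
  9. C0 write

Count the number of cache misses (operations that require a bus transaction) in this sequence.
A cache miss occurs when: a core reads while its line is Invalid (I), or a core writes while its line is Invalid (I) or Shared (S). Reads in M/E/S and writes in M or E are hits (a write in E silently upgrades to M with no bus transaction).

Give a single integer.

Answer: 7

Derivation:
Op 1: C1 read [C1 read from I: no other sharers -> C1=E (exclusive)] -> [I,E,I] [MISS #1: read from I]
Op 2: C0 read [C0 read from I: others=['C1=E'] -> C0=S, others downsized to S] -> [S,S,I] [MISS #2: read from I]
Op 3: C0 read [C0 read: already in S, no change] -> [S,S,I] [hit: read from S]
Op 4: C2 write [C2 write: invalidate ['C0=S', 'C1=S'] -> C2=M] -> [I,I,M] [MISS #3: write from I]
Op 5: C2 read [C2 read: already in M, no change] -> [I,I,M] [hit: read from M]
Op 6: C1 read [C1 read from I: others=['C2=M'] -> C1=S, others downsized to S] -> [I,S,S] [MISS #4: read from I]
Op 7: C0 write [C0 write: invalidate ['C1=S', 'C2=S'] -> C0=M] -> [M,I,I] [MISS #5: write from I]
Op 8: C2 read [C2 read from I: others=['C0=M'] -> C2=S, others downsized to S] -> [S,I,S] [MISS #6: read from I]
Op 9: C0 write [C0 write: invalidate ['C2=S'] -> C0=M] -> [M,I,I] [MISS #7: write from S]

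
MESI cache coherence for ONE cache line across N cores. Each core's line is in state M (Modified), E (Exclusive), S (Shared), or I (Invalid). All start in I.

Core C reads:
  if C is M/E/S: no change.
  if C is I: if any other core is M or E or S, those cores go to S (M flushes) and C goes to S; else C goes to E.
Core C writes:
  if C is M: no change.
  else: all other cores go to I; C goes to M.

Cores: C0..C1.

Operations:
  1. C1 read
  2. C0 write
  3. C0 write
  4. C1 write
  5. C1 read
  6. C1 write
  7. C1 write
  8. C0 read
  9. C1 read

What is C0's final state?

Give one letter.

Op 1: C1 read [C1 read from I: no other sharers -> C1=E (exclusive)] -> [I,E]
Op 2: C0 write [C0 write: invalidate ['C1=E'] -> C0=M] -> [M,I]
Op 3: C0 write [C0 write: already M (modified), no change] -> [M,I]
Op 4: C1 write [C1 write: invalidate ['C0=M'] -> C1=M] -> [I,M]
Op 5: C1 read [C1 read: already in M, no change] -> [I,M]
Op 6: C1 write [C1 write: already M (modified), no change] -> [I,M]
Op 7: C1 write [C1 write: already M (modified), no change] -> [I,M]
Op 8: C0 read [C0 read from I: others=['C1=M'] -> C0=S, others downsized to S] -> [S,S]
Op 9: C1 read [C1 read: already in S, no change] -> [S,S]

Answer: S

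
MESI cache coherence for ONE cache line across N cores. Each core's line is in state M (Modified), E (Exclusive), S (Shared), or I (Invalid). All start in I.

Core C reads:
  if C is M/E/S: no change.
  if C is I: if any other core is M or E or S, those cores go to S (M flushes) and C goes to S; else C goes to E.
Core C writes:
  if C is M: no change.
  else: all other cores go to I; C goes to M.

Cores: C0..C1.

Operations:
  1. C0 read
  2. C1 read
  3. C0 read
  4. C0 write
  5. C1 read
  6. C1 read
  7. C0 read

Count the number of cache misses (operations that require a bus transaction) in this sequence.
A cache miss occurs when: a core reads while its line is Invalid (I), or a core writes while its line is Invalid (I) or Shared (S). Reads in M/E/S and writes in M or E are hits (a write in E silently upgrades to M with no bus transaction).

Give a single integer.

Op 1: C0 read [C0 read from I: no other sharers -> C0=E (exclusive)] -> [E,I] [MISS #1: read from I]
Op 2: C1 read [C1 read from I: others=['C0=E'] -> C1=S, others downsized to S] -> [S,S] [MISS #2: read from I]
Op 3: C0 read [C0 read: already in S, no change] -> [S,S] [hit: read from S]
Op 4: C0 write [C0 write: invalidate ['C1=S'] -> C0=M] -> [M,I] [MISS #3: write from S]
Op 5: C1 read [C1 read from I: others=['C0=M'] -> C1=S, others downsized to S] -> [S,S] [MISS #4: read from I]
Op 6: C1 read [C1 read: already in S, no change] -> [S,S] [hit: read from S]
Op 7: C0 read [C0 read: already in S, no change] -> [S,S] [hit: read from S]

Answer: 4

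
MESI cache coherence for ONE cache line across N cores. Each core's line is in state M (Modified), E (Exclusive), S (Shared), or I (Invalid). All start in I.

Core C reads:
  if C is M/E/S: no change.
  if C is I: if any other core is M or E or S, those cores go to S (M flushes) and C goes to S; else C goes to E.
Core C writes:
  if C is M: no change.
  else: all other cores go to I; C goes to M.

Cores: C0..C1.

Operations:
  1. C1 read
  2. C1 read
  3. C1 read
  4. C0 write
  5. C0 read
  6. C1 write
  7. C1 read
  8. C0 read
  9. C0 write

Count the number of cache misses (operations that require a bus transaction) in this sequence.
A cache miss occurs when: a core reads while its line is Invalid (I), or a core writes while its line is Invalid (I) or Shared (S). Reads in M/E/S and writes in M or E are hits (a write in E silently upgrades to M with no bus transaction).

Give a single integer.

Answer: 5

Derivation:
Op 1: C1 read [C1 read from I: no other sharers -> C1=E (exclusive)] -> [I,E] [MISS #1: read from I]
Op 2: C1 read [C1 read: already in E, no change] -> [I,E] [hit: read from E]
Op 3: C1 read [C1 read: already in E, no change] -> [I,E] [hit: read from E]
Op 4: C0 write [C0 write: invalidate ['C1=E'] -> C0=M] -> [M,I] [MISS #2: write from I]
Op 5: C0 read [C0 read: already in M, no change] -> [M,I] [hit: read from M]
Op 6: C1 write [C1 write: invalidate ['C0=M'] -> C1=M] -> [I,M] [MISS #3: write from I]
Op 7: C1 read [C1 read: already in M, no change] -> [I,M] [hit: read from M]
Op 8: C0 read [C0 read from I: others=['C1=M'] -> C0=S, others downsized to S] -> [S,S] [MISS #4: read from I]
Op 9: C0 write [C0 write: invalidate ['C1=S'] -> C0=M] -> [M,I] [MISS #5: write from S]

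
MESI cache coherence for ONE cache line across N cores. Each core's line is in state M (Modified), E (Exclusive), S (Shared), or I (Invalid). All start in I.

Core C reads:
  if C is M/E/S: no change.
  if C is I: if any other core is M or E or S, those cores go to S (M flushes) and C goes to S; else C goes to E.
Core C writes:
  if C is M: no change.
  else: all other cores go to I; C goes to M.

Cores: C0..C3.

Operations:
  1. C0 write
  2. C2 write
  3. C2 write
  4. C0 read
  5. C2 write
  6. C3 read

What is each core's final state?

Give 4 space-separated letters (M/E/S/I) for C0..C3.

Answer: I I S S

Derivation:
Op 1: C0 write [C0 write: invalidate none -> C0=M] -> [M,I,I,I]
Op 2: C2 write [C2 write: invalidate ['C0=M'] -> C2=M] -> [I,I,M,I]
Op 3: C2 write [C2 write: already M (modified), no change] -> [I,I,M,I]
Op 4: C0 read [C0 read from I: others=['C2=M'] -> C0=S, others downsized to S] -> [S,I,S,I]
Op 5: C2 write [C2 write: invalidate ['C0=S'] -> C2=M] -> [I,I,M,I]
Op 6: C3 read [C3 read from I: others=['C2=M'] -> C3=S, others downsized to S] -> [I,I,S,S]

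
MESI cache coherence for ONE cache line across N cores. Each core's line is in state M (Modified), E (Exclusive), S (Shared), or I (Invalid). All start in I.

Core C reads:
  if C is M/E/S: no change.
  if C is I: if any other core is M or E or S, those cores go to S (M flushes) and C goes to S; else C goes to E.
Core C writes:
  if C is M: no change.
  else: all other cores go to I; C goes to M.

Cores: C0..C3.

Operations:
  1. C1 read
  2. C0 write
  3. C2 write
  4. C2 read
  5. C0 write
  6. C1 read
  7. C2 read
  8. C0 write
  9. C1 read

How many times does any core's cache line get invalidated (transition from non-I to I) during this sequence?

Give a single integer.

Op 1: C1 read [C1 read from I: no other sharers -> C1=E (exclusive)] -> [I,E,I,I] (invalidations this op: 0; running total: 0)
Op 2: C0 write [C0 write: invalidate ['C1=E'] -> C0=M] -> [M,I,I,I] (invalidations this op: 1; running total: 1)
Op 3: C2 write [C2 write: invalidate ['C0=M'] -> C2=M] -> [I,I,M,I] (invalidations this op: 1; running total: 2)
Op 4: C2 read [C2 read: already in M, no change] -> [I,I,M,I] (invalidations this op: 0; running total: 2)
Op 5: C0 write [C0 write: invalidate ['C2=M'] -> C0=M] -> [M,I,I,I] (invalidations this op: 1; running total: 3)
Op 6: C1 read [C1 read from I: others=['C0=M'] -> C1=S, others downsized to S] -> [S,S,I,I] (invalidations this op: 0; running total: 3)
Op 7: C2 read [C2 read from I: others=['C0=S', 'C1=S'] -> C2=S, others downsized to S] -> [S,S,S,I] (invalidations this op: 0; running total: 3)
Op 8: C0 write [C0 write: invalidate ['C1=S', 'C2=S'] -> C0=M] -> [M,I,I,I] (invalidations this op: 2; running total: 5)
Op 9: C1 read [C1 read from I: others=['C0=M'] -> C1=S, others downsized to S] -> [S,S,I,I] (invalidations this op: 0; running total: 5)

Answer: 5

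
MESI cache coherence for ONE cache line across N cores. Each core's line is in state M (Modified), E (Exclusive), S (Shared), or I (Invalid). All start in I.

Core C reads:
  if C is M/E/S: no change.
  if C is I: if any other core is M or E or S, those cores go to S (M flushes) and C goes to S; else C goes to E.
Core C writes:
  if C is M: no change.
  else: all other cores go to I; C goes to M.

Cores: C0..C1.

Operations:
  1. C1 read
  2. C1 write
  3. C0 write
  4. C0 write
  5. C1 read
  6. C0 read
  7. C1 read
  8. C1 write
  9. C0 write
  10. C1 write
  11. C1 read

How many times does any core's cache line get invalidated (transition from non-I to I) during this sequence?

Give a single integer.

Answer: 4

Derivation:
Op 1: C1 read [C1 read from I: no other sharers -> C1=E (exclusive)] -> [I,E] (invalidations this op: 0; running total: 0)
Op 2: C1 write [C1 write: invalidate none -> C1=M] -> [I,M] (invalidations this op: 0; running total: 0)
Op 3: C0 write [C0 write: invalidate ['C1=M'] -> C0=M] -> [M,I] (invalidations this op: 1; running total: 1)
Op 4: C0 write [C0 write: already M (modified), no change] -> [M,I] (invalidations this op: 0; running total: 1)
Op 5: C1 read [C1 read from I: others=['C0=M'] -> C1=S, others downsized to S] -> [S,S] (invalidations this op: 0; running total: 1)
Op 6: C0 read [C0 read: already in S, no change] -> [S,S] (invalidations this op: 0; running total: 1)
Op 7: C1 read [C1 read: already in S, no change] -> [S,S] (invalidations this op: 0; running total: 1)
Op 8: C1 write [C1 write: invalidate ['C0=S'] -> C1=M] -> [I,M] (invalidations this op: 1; running total: 2)
Op 9: C0 write [C0 write: invalidate ['C1=M'] -> C0=M] -> [M,I] (invalidations this op: 1; running total: 3)
Op 10: C1 write [C1 write: invalidate ['C0=M'] -> C1=M] -> [I,M] (invalidations this op: 1; running total: 4)
Op 11: C1 read [C1 read: already in M, no change] -> [I,M] (invalidations this op: 0; running total: 4)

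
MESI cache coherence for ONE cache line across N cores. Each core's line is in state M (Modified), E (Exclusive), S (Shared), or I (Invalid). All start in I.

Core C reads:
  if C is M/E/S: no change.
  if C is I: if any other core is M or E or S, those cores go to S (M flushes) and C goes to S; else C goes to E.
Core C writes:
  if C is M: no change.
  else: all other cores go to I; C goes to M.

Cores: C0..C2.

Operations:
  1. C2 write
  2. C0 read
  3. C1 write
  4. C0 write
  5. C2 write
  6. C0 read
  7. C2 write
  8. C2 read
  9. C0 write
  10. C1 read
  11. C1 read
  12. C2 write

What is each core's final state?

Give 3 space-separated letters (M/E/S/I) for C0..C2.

Op 1: C2 write [C2 write: invalidate none -> C2=M] -> [I,I,M]
Op 2: C0 read [C0 read from I: others=['C2=M'] -> C0=S, others downsized to S] -> [S,I,S]
Op 3: C1 write [C1 write: invalidate ['C0=S', 'C2=S'] -> C1=M] -> [I,M,I]
Op 4: C0 write [C0 write: invalidate ['C1=M'] -> C0=M] -> [M,I,I]
Op 5: C2 write [C2 write: invalidate ['C0=M'] -> C2=M] -> [I,I,M]
Op 6: C0 read [C0 read from I: others=['C2=M'] -> C0=S, others downsized to S] -> [S,I,S]
Op 7: C2 write [C2 write: invalidate ['C0=S'] -> C2=M] -> [I,I,M]
Op 8: C2 read [C2 read: already in M, no change] -> [I,I,M]
Op 9: C0 write [C0 write: invalidate ['C2=M'] -> C0=M] -> [M,I,I]
Op 10: C1 read [C1 read from I: others=['C0=M'] -> C1=S, others downsized to S] -> [S,S,I]
Op 11: C1 read [C1 read: already in S, no change] -> [S,S,I]
Op 12: C2 write [C2 write: invalidate ['C0=S', 'C1=S'] -> C2=M] -> [I,I,M]

Answer: I I M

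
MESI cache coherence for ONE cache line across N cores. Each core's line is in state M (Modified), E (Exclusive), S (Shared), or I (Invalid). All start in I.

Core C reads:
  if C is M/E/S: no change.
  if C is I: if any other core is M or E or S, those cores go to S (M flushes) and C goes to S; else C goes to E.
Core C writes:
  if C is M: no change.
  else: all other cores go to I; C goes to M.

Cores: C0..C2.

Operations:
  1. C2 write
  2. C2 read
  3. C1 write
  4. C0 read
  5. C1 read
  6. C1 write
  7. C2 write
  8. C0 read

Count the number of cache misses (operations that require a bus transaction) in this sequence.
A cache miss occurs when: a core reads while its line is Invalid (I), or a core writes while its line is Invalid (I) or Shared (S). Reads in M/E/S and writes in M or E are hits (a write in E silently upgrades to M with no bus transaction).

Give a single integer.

Op 1: C2 write [C2 write: invalidate none -> C2=M] -> [I,I,M] [MISS #1: write from I]
Op 2: C2 read [C2 read: already in M, no change] -> [I,I,M] [hit: read from M]
Op 3: C1 write [C1 write: invalidate ['C2=M'] -> C1=M] -> [I,M,I] [MISS #2: write from I]
Op 4: C0 read [C0 read from I: others=['C1=M'] -> C0=S, others downsized to S] -> [S,S,I] [MISS #3: read from I]
Op 5: C1 read [C1 read: already in S, no change] -> [S,S,I] [hit: read from S]
Op 6: C1 write [C1 write: invalidate ['C0=S'] -> C1=M] -> [I,M,I] [MISS #4: write from S]
Op 7: C2 write [C2 write: invalidate ['C1=M'] -> C2=M] -> [I,I,M] [MISS #5: write from I]
Op 8: C0 read [C0 read from I: others=['C2=M'] -> C0=S, others downsized to S] -> [S,I,S] [MISS #6: read from I]

Answer: 6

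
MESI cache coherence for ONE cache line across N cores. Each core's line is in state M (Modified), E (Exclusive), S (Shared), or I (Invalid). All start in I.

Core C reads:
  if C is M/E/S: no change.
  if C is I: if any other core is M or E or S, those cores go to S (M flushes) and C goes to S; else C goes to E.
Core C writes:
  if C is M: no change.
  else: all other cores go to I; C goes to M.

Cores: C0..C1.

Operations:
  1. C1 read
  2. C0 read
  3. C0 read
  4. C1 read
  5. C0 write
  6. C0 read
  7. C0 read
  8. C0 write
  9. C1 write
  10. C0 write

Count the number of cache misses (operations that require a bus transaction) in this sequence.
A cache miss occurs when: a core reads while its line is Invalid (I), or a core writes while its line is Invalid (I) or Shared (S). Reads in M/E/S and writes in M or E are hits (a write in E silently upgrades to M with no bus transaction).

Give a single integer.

Op 1: C1 read [C1 read from I: no other sharers -> C1=E (exclusive)] -> [I,E] [MISS #1: read from I]
Op 2: C0 read [C0 read from I: others=['C1=E'] -> C0=S, others downsized to S] -> [S,S] [MISS #2: read from I]
Op 3: C0 read [C0 read: already in S, no change] -> [S,S] [hit: read from S]
Op 4: C1 read [C1 read: already in S, no change] -> [S,S] [hit: read from S]
Op 5: C0 write [C0 write: invalidate ['C1=S'] -> C0=M] -> [M,I] [MISS #3: write from S]
Op 6: C0 read [C0 read: already in M, no change] -> [M,I] [hit: read from M]
Op 7: C0 read [C0 read: already in M, no change] -> [M,I] [hit: read from M]
Op 8: C0 write [C0 write: already M (modified), no change] -> [M,I] [hit: write from M]
Op 9: C1 write [C1 write: invalidate ['C0=M'] -> C1=M] -> [I,M] [MISS #4: write from I]
Op 10: C0 write [C0 write: invalidate ['C1=M'] -> C0=M] -> [M,I] [MISS #5: write from I]

Answer: 5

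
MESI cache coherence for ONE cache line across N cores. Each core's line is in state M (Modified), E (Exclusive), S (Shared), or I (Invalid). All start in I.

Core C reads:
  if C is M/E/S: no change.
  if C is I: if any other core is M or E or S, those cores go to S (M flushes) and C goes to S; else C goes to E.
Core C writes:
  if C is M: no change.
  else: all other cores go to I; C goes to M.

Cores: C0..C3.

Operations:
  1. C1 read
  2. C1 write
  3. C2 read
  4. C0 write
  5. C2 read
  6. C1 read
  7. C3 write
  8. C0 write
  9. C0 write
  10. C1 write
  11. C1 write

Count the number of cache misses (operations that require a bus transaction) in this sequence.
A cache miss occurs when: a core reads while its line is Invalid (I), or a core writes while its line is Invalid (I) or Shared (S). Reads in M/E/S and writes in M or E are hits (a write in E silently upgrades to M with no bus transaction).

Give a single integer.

Op 1: C1 read [C1 read from I: no other sharers -> C1=E (exclusive)] -> [I,E,I,I] [MISS #1: read from I]
Op 2: C1 write [C1 write: invalidate none -> C1=M] -> [I,M,I,I] [hit: write from E is a silent E->M upgrade, no bus transaction]
Op 3: C2 read [C2 read from I: others=['C1=M'] -> C2=S, others downsized to S] -> [I,S,S,I] [MISS #2: read from I]
Op 4: C0 write [C0 write: invalidate ['C1=S', 'C2=S'] -> C0=M] -> [M,I,I,I] [MISS #3: write from I]
Op 5: C2 read [C2 read from I: others=['C0=M'] -> C2=S, others downsized to S] -> [S,I,S,I] [MISS #4: read from I]
Op 6: C1 read [C1 read from I: others=['C0=S', 'C2=S'] -> C1=S, others downsized to S] -> [S,S,S,I] [MISS #5: read from I]
Op 7: C3 write [C3 write: invalidate ['C0=S', 'C1=S', 'C2=S'] -> C3=M] -> [I,I,I,M] [MISS #6: write from I]
Op 8: C0 write [C0 write: invalidate ['C3=M'] -> C0=M] -> [M,I,I,I] [MISS #7: write from I]
Op 9: C0 write [C0 write: already M (modified), no change] -> [M,I,I,I] [hit: write from M]
Op 10: C1 write [C1 write: invalidate ['C0=M'] -> C1=M] -> [I,M,I,I] [MISS #8: write from I]
Op 11: C1 write [C1 write: already M (modified), no change] -> [I,M,I,I] [hit: write from M]

Answer: 8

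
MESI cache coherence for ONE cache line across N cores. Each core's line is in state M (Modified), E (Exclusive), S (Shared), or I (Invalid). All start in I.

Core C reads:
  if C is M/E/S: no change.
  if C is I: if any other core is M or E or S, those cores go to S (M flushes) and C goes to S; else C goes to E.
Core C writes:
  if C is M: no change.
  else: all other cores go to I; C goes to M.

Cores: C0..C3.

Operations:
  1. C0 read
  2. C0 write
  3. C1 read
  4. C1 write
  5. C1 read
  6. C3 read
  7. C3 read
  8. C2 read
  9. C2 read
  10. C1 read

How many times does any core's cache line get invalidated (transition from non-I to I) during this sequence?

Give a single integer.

Op 1: C0 read [C0 read from I: no other sharers -> C0=E (exclusive)] -> [E,I,I,I] (invalidations this op: 0; running total: 0)
Op 2: C0 write [C0 write: invalidate none -> C0=M] -> [M,I,I,I] (invalidations this op: 0; running total: 0)
Op 3: C1 read [C1 read from I: others=['C0=M'] -> C1=S, others downsized to S] -> [S,S,I,I] (invalidations this op: 0; running total: 0)
Op 4: C1 write [C1 write: invalidate ['C0=S'] -> C1=M] -> [I,M,I,I] (invalidations this op: 1; running total: 1)
Op 5: C1 read [C1 read: already in M, no change] -> [I,M,I,I] (invalidations this op: 0; running total: 1)
Op 6: C3 read [C3 read from I: others=['C1=M'] -> C3=S, others downsized to S] -> [I,S,I,S] (invalidations this op: 0; running total: 1)
Op 7: C3 read [C3 read: already in S, no change] -> [I,S,I,S] (invalidations this op: 0; running total: 1)
Op 8: C2 read [C2 read from I: others=['C1=S', 'C3=S'] -> C2=S, others downsized to S] -> [I,S,S,S] (invalidations this op: 0; running total: 1)
Op 9: C2 read [C2 read: already in S, no change] -> [I,S,S,S] (invalidations this op: 0; running total: 1)
Op 10: C1 read [C1 read: already in S, no change] -> [I,S,S,S] (invalidations this op: 0; running total: 1)

Answer: 1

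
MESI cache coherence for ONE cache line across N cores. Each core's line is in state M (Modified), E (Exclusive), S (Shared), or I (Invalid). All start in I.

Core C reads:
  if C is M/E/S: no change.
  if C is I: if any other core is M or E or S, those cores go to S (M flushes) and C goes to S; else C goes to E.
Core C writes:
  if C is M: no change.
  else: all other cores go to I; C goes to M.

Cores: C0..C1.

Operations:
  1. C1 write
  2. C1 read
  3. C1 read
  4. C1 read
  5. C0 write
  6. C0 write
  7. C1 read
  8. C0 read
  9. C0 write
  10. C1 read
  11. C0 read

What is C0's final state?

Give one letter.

Op 1: C1 write [C1 write: invalidate none -> C1=M] -> [I,M]
Op 2: C1 read [C1 read: already in M, no change] -> [I,M]
Op 3: C1 read [C1 read: already in M, no change] -> [I,M]
Op 4: C1 read [C1 read: already in M, no change] -> [I,M]
Op 5: C0 write [C0 write: invalidate ['C1=M'] -> C0=M] -> [M,I]
Op 6: C0 write [C0 write: already M (modified), no change] -> [M,I]
Op 7: C1 read [C1 read from I: others=['C0=M'] -> C1=S, others downsized to S] -> [S,S]
Op 8: C0 read [C0 read: already in S, no change] -> [S,S]
Op 9: C0 write [C0 write: invalidate ['C1=S'] -> C0=M] -> [M,I]
Op 10: C1 read [C1 read from I: others=['C0=M'] -> C1=S, others downsized to S] -> [S,S]
Op 11: C0 read [C0 read: already in S, no change] -> [S,S]

Answer: S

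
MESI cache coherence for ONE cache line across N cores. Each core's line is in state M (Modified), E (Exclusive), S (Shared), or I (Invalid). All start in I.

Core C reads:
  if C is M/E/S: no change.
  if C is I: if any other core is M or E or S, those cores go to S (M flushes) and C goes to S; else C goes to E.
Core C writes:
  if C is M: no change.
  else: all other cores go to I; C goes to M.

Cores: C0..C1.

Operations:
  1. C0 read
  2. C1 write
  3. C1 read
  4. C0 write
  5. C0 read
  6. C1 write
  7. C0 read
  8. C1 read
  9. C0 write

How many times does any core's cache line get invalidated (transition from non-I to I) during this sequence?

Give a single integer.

Op 1: C0 read [C0 read from I: no other sharers -> C0=E (exclusive)] -> [E,I] (invalidations this op: 0; running total: 0)
Op 2: C1 write [C1 write: invalidate ['C0=E'] -> C1=M] -> [I,M] (invalidations this op: 1; running total: 1)
Op 3: C1 read [C1 read: already in M, no change] -> [I,M] (invalidations this op: 0; running total: 1)
Op 4: C0 write [C0 write: invalidate ['C1=M'] -> C0=M] -> [M,I] (invalidations this op: 1; running total: 2)
Op 5: C0 read [C0 read: already in M, no change] -> [M,I] (invalidations this op: 0; running total: 2)
Op 6: C1 write [C1 write: invalidate ['C0=M'] -> C1=M] -> [I,M] (invalidations this op: 1; running total: 3)
Op 7: C0 read [C0 read from I: others=['C1=M'] -> C0=S, others downsized to S] -> [S,S] (invalidations this op: 0; running total: 3)
Op 8: C1 read [C1 read: already in S, no change] -> [S,S] (invalidations this op: 0; running total: 3)
Op 9: C0 write [C0 write: invalidate ['C1=S'] -> C0=M] -> [M,I] (invalidations this op: 1; running total: 4)

Answer: 4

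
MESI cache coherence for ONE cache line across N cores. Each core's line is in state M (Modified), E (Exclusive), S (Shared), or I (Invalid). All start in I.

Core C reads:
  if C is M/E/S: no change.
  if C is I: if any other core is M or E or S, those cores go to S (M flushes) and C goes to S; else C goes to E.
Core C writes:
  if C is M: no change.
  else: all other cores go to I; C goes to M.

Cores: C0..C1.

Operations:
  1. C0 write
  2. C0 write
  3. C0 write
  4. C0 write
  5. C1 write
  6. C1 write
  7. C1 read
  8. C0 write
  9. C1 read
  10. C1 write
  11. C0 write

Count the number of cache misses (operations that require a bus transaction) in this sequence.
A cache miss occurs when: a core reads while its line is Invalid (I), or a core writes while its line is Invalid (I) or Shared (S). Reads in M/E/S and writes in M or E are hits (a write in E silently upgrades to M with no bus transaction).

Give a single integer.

Answer: 6

Derivation:
Op 1: C0 write [C0 write: invalidate none -> C0=M] -> [M,I] [MISS #1: write from I]
Op 2: C0 write [C0 write: already M (modified), no change] -> [M,I] [hit: write from M]
Op 3: C0 write [C0 write: already M (modified), no change] -> [M,I] [hit: write from M]
Op 4: C0 write [C0 write: already M (modified), no change] -> [M,I] [hit: write from M]
Op 5: C1 write [C1 write: invalidate ['C0=M'] -> C1=M] -> [I,M] [MISS #2: write from I]
Op 6: C1 write [C1 write: already M (modified), no change] -> [I,M] [hit: write from M]
Op 7: C1 read [C1 read: already in M, no change] -> [I,M] [hit: read from M]
Op 8: C0 write [C0 write: invalidate ['C1=M'] -> C0=M] -> [M,I] [MISS #3: write from I]
Op 9: C1 read [C1 read from I: others=['C0=M'] -> C1=S, others downsized to S] -> [S,S] [MISS #4: read from I]
Op 10: C1 write [C1 write: invalidate ['C0=S'] -> C1=M] -> [I,M] [MISS #5: write from S]
Op 11: C0 write [C0 write: invalidate ['C1=M'] -> C0=M] -> [M,I] [MISS #6: write from I]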